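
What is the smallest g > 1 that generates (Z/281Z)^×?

3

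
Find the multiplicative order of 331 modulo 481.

ord(331) | φ(481) = φ(13·37) = (13−1)·(37−1) = 12·36 = 432 = 2^4 · 3^3.
Divisors of 432: 1, 2, 3, 4, 6, 8, 9, 12, 16, 18, 24, 27, 36, 48, 54, 72, 108, 144, 216, 432.
Evaluate successive powers at the divisors of 432:
331^1 ≡ 331
331^2 ≡ 374
331^3 ≡ 177
331^4 ≡ 386
331^6 ≡ 64
331^8 ≡ 367
331^9 ≡ 265
331^12 ≡ 248
331^16 ≡ 9
331^18 ≡ 480
331^24 ≡ 417
331^27 ≡ 216
331^36 ≡ 1
Therefore the multiplicative order of 331 modulo 481 is 36.

36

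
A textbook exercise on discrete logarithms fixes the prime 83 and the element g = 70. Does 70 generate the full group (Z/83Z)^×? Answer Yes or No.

φ(83) = 83 − 1 = 82 = 2 · 41.
It suffices to check that the order of 70 is not a proper divisor of 82: compute 70^(82/q) for q ∈ {2, 41}.
70^41 ≡ 1 (mod 83)  [q = 2: ≡ 1 ✗]
70^2 ≡ 3 (mod 83)  [q = 41: ≢ 1 ✓]
Since 70^41 ≡ 1, the order of 70 divides 41 < 82, so 70 is not a primitive root.

No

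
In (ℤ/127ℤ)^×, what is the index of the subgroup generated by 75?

7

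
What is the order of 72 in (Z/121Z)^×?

The order of 72 must divide φ(121) = φ(11^2) = 11·(11−1) = 110 = 2 · 5 · 11.
Divisors of 110: 1, 2, 5, 10, 11, 22, 55, 110.
Check 72^d mod 121 for each divisor in increasing order:
72^1 ≡ 72
72^2 ≡ 102
72^5 ≡ 98
72^10 ≡ 45
72^11 ≡ 94
72^22 ≡ 3
72^55 ≡ 120
72^110 ≡ 1
So ord_121(72) = 110.

110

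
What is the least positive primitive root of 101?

2

φ(101) = 101 − 1 = 100 = 2^2 · 5^2.
g is a primitive root iff g^(100/q) ≢ 1 (mod 101) for each prime q ∈ {2, 5}.
g = 2: 2^50 ≡ 100; 2^20 ≡ 95 — none is 1, so 2 is a primitive root.
The smallest primitive root modulo 101 is 2.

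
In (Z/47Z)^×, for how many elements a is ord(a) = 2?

1

φ(47) = 47 − 1 = 46 = 2 · 23.
In a cyclic group of order 46, there are φ(d) elements of order d for each divisor d of 46, and zero for non-divisors.
2 | 46, and φ(2) = 2 − 1 = 1.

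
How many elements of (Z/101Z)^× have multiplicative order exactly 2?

1

φ(101) = 101 − 1 = 100 = 2^2 · 5^2.
(Z/101Z)^× is cyclic (|G| = 100); a cyclic group of order m has exactly φ(d) elements of each order d | m, and none otherwise.
2 | 100, and φ(2) = 2 − 1 = 1.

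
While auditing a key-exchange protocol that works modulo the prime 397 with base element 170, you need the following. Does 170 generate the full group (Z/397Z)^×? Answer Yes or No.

Yes

φ(397) = 397 − 1 = 396 = 2^2 · 3^2 · 11.
170 is a primitive root mod 397 iff 170^(φ(397)/q) ≢ 1 for every prime q | φ(397), i.e. q ∈ {2, 3, 11}.
170^198 ≡ 396 (mod 397)  [q = 2: ≢ 1 ✓]
170^132 ≡ 362 (mod 397)  [q = 3: ≢ 1 ✓]
170^36 ≡ 290 (mod 397)  [q = 11: ≢ 1 ✓]
All checks pass, so 170 has order 396 and is a primitive root modulo 397.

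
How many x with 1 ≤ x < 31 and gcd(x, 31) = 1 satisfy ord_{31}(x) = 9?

0

φ(31) = 31 − 1 = 30 = 2 · 3 · 5.
In a cyclic group of order 30, there are φ(d) elements of order d for each divisor d of 30, and zero for non-divisors.
Since 9 ∤ 30, the count is 0.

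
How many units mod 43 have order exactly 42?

φ(43) = 43 − 1 = 42 = 2 · 3 · 7.
In a cyclic group of order 42, there are φ(d) elements of order d for each divisor d of 42, and zero for non-divisors.
42 = 2 · 3 · 7 divides 42, and φ(42) = 12.

12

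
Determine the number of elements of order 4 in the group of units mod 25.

φ(25) = φ(5^2) = 5·(5−1) = 20 = 2^2 · 5.
(Z/25Z)^× is cyclic (|G| = 20); a cyclic group of order m has exactly φ(d) elements of each order d | m, and none otherwise.
4 = 2^2 divides 20, and φ(4) = 2.

2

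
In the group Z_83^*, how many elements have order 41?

40

φ(83) = 83 − 1 = 82 = 2 · 41.
In a cyclic group of order 82, there are φ(d) elements of order d for each divisor d of 82, and zero for non-divisors.
41 | 82, and φ(41) = 41 − 1 = 40.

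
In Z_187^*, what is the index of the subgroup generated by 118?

16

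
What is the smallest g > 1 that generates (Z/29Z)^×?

2

φ(29) = 29 − 1 = 28 = 2^2 · 7.
g is a primitive root iff g^(28/q) ≢ 1 (mod 29) for each prime q ∈ {2, 7}.
g = 2: 2^14 ≡ 28; 2^4 ≡ 16 — none is 1, so 2 is a primitive root.
Hence the least primitive root of 29 is 2.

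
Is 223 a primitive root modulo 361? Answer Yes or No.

Yes

φ(361) = φ(19^2) = 19·(19−1) = 342 = 2 · 3^2 · 19.
Test 223^(342/q) mod 361 for each prime factor q of 342:
223^171 ≡ 360 (mod 361)  [q = 2: ≢ 1 ✓]
223^114 ≡ 292 (mod 361)  [q = 3: ≢ 1 ✓]
223^18 ≡ 58 (mod 361)  [q = 19: ≢ 1 ✓]
All checks pass, so 223 has order 342 and is a primitive root modulo 361.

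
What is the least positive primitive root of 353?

3

φ(353) = 353 − 1 = 352 = 2^5 · 11.
Test candidates g = 2, 3, … against the prime factors q ∈ {2, 11} of φ(353): g is a generator iff g^(352/q) ≢ 1 for every such q.
g = 2: 2^176 ≡ 1 — hits 1, so not a primitive root.
g = 3: 3^176 ≡ 352; 3^32 ≡ 140 — none is 1, so 3 is a primitive root.
Hence the least primitive root of 353 is 3.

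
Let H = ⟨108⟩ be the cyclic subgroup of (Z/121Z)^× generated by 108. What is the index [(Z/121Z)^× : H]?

2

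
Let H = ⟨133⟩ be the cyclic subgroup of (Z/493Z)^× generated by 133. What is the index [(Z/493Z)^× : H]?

By Lagrange's theorem, ord_493(133) divides φ(493) = φ(17·29) = (17−1)·(29−1) = 16·28 = 448 = 2^6 · 7.
Divisors of 448: 1, 2, 4, 7, 8, 14, 16, 28, 32, 56, 64, 112, 224, 448.
Test each divisor d:
133^1 ≡ 133 (mod 493)
133^2 ≡ 434 (mod 493)
133^4 ≡ 30 (mod 493)
133^7 ≡ 244 (mod 493)
133^8 ≡ 407 (mod 493)
133^14 ≡ 376 (mod 493)
133^16 ≡ 1 (mod 493) ✓
Thus |⟨133⟩| = ord(133) = 16.
[(Z/493Z)^× : ⟨133⟩] = 448/16 = 28.

28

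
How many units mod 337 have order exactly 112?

48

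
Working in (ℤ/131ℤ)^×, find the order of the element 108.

65

The order of 108 must divide φ(131) = 131 − 1 = 130 = 2 · 5 · 13.
Divisors of 130: 1, 2, 5, 10, 13, 26, 65, 130.
Test each divisor d:
108^1 ≡ 108
108^2 ≡ 5
108^5 ≡ 80
108^10 ≡ 112
108^13 ≡ 89
108^26 ≡ 61
108^65 ≡ 1
So ord_131(108) = 65.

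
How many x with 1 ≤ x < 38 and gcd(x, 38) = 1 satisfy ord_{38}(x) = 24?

0

φ(38) = φ(2)·φ(19) = 1·18 = 18 = 2 · 3^2.
Since (Z/38Z)^× is cyclic of order 18, the number of elements of order d is φ(d) when d | 18 and 0 otherwise.
24 does not divide 18, so no element of (Z/38Z)^× has order 24.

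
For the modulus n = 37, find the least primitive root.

φ(37) = 37 − 1 = 36 = 2^2 · 3^2.
g is a primitive root iff g^(36/q) ≢ 1 (mod 37) for each prime q ∈ {2, 3}.
g = 2: 2^18 ≡ 36; 2^12 ≡ 26 — none is 1, so 2 is a primitive root.
The smallest primitive root modulo 37 is 2.

2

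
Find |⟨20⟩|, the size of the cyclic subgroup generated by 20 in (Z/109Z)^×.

Since 20 ∈ (Z/109Z)^×, its order divides φ(109) = 109 − 1 = 108 = 2^2 · 3^3.
Divisors of 108: 1, 2, 3, 4, 6, 9, 12, 18, 27, 36, 54, 108.
Check 20^d mod 109 for each divisor in increasing order:
20^1 ≡ 20 (mod 109)
20^2 ≡ 73 (mod 109)
20^3 ≡ 43 (mod 109)
20^4 ≡ 97 (mod 109)
20^6 ≡ 105 (mod 109)
20^9 ≡ 46 (mod 109)
20^12 ≡ 16 (mod 109)
20^18 ≡ 45 (mod 109)
20^27 ≡ 108 (mod 109)
20^36 ≡ 63 (mod 109)
20^54 ≡ 1 (mod 109) ✓
Therefore the multiplicative order of 20 modulo 109 is 54.

54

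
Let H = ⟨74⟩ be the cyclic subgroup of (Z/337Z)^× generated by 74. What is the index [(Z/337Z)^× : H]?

4

Since 74 ∈ (Z/337Z)^×, its order divides φ(337) = 337 − 1 = 336 = 2^4 · 3 · 7.
Divisors of 336: 1, 2, 3, 4, 6, 7, 8, 12, 14, 16, 21, 24, 28, 42, 48, 56, 84, 112, 168, 336.
Evaluate successive powers at the divisors of 336:
74^1 ≡ 74
74^2 ≡ 84
74^3 ≡ 150
74^4 ≡ 316
74^6 ≡ 258
74^7 ≡ 220
74^8 ≡ 104
74^12 ≡ 175
74^14 ≡ 209
74^16 ≡ 32
74^21 ≡ 148
74^24 ≡ 295
74^28 ≡ 208
74^42 ≡ 336
74^48 ≡ 79
74^56 ≡ 128
74^84 ≡ 1
So ord_337(74) = 84, hence |⟨74⟩| = 84.
Index = |(Z/337Z)^×| / |⟨74⟩| = 336 / 84 = 4.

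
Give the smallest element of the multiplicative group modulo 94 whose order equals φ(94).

5

φ(94) = φ(2)·φ(47) = 1·46 = 46 = 2 · 23.
Test candidates g = 2, 3, … against the prime factors q ∈ {2, 23} of φ(94): g is a generator iff g^(46/q) ≢ 1 for every such q.
g = 2: gcd(2, 94) = 2 > 1, not a unit — skip.
g = 3: 3^23 ≡ 1 — hits 1, so not a primitive root.
g = 4: gcd(4, 94) = 2 > 1, not a unit — skip.
g = 5: 5^23 ≡ 93; 5^2 ≡ 25 — none is 1, so 5 is a primitive root.
Hence the least primitive root of 94 is 5.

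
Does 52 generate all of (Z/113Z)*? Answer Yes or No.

φ(113) = 113 − 1 = 112 = 2^4 · 7.
An element g generates (Z/113Z)^× iff g^(112/q) ≢ 1 (mod 113) for each prime q ∈ {2, 7}.
52^56 ≡ 1 (mod 113)  [q = 2: ≡ 1 ✗]
52^16 ≡ 106 (mod 113)  [q = 7: ≢ 1 ✓]
The check at q = 2 fails, so 52 generates a proper subgroup.

No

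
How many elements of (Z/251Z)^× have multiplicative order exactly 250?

100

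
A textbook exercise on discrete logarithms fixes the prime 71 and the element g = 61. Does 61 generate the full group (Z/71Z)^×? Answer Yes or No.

Yes

φ(71) = 71 − 1 = 70 = 2 · 5 · 7.
It suffices to check that the order of 61 is not a proper divisor of 70: compute 61^(70/q) for q ∈ {2, 5, 7}.
61^35 ≡ 70 (mod 71)  [q = 2: ≢ 1 ✓]
61^14 ≡ 25 (mod 71)  [q = 5: ≢ 1 ✓]
61^10 ≡ 30 (mod 71)  [q = 7: ≢ 1 ✓]
None equal 1, so ord_71(61) = 70: 61 is a primitive root.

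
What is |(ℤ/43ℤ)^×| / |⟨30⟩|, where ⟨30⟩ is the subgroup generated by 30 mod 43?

1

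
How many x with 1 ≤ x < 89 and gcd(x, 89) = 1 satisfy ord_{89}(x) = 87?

φ(89) = 89 − 1 = 88 = 2^3 · 11.
(Z/89Z)^× is cyclic (|G| = 88); a cyclic group of order m has exactly φ(d) elements of each order d | m, and none otherwise.
Since 87 ∤ 88, the count is 0.

0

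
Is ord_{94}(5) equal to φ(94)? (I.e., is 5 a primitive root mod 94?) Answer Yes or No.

Yes

φ(94) = φ(2)·φ(47) = 1·46 = 46 = 2 · 23.
An element g generates (Z/94Z)^× iff g^(46/q) ≢ 1 (mod 94) for each prime q ∈ {2, 23}.
5^23 ≡ 93 (mod 94)  [q = 2: ≢ 1 ✓]
5^2 ≡ 25 (mod 94)  [q = 23: ≢ 1 ✓]
Every test exponent gives a nontrivial residue, hence 5 generates the full group.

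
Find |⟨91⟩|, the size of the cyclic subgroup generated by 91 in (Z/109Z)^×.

Since 91 ∈ (Z/109Z)^×, its order divides φ(109) = 109 − 1 = 108 = 2^2 · 3^3.
Divisors of 108: 1, 2, 3, 4, 6, 9, 12, 18, 27, 36, 54, 108.
Check 91^d mod 109 for each divisor in increasing order:
91^1 ≡ 91 (mod 109)
91^2 ≡ 106 (mod 109)
91^3 ≡ 54 (mod 109)
91^4 ≡ 9 (mod 109)
91^6 ≡ 82 (mod 109)
91^9 ≡ 68 (mod 109)
91^12 ≡ 75 (mod 109)
91^18 ≡ 46 (mod 109)
91^27 ≡ 76 (mod 109)
91^36 ≡ 45 (mod 109)
91^54 ≡ 108 (mod 109)
91^108 ≡ 1 (mod 109) ✓
So ord_109(91) = 108.

108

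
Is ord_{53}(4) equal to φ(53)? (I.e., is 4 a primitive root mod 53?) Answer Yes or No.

φ(53) = 53 − 1 = 52 = 2^2 · 13.
An element g generates (Z/53Z)^× iff g^(52/q) ≢ 1 (mod 53) for each prime q ∈ {2, 13}.
4^26 ≡ 1 (mod 53)  [q = 2: ≡ 1 ✗]
4^4 ≡ 44 (mod 53)  [q = 13: ≢ 1 ✓]
4^26 ≡ 1 shows ord(4) | 26, strictly less than φ(53); not a primitive root.

No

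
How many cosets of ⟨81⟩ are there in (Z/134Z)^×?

6

The order of 81 must divide φ(134) = φ(2)·φ(67) = 1·66 = 66 = 2 · 3 · 11.
Divisors of 66: 1, 2, 3, 6, 11, 22, 33, 66.
Compute 81^d (mod 134) for the divisors d until we hit 1:
81^1 ≡ 81 (mod 134)
81^2 ≡ 129 (mod 134)
81^3 ≡ 131 (mod 134)
81^6 ≡ 9 (mod 134)
81^11 ≡ 1 (mod 134) ✓
So ord_134(81) = 11, hence |⟨81⟩| = 11.
[(Z/134Z)^× : ⟨81⟩] = 66/11 = 6.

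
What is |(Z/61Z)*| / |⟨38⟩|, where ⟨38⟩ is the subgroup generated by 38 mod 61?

3

By Lagrange's theorem, ord_61(38) divides φ(61) = 61 − 1 = 60 = 2^2 · 3 · 5.
Divisors of 60: 1, 2, 3, 4, 5, 6, 10, 12, 15, 20, 30, 60.
Evaluate successive powers at the divisors of 60:
38^1 ≡ 38 (mod 61)
38^2 ≡ 41 (mod 61)
38^3 ≡ 33 (mod 61)
38^4 ≡ 34 (mod 61)
38^5 ≡ 11 (mod 61)
38^6 ≡ 52 (mod 61)
38^10 ≡ 60 (mod 61)
38^12 ≡ 20 (mod 61)
38^15 ≡ 50 (mod 61)
38^20 ≡ 1 (mod 61) ✓
The order of 38 is 20, so the subgroup it generates has 20 elements.
Index = |(Z/61Z)^×| / |⟨38⟩| = 60 / 20 = 3.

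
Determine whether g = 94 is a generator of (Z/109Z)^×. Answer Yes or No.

No

φ(109) = 109 − 1 = 108 = 2^2 · 3^3.
Test 94^(108/q) mod 109 for each prime factor q of 108:
94^54 ≡ 1 (mod 109)  [q = 2: ≡ 1 ✗]
94^36 ≡ 45 (mod 109)  [q = 3: ≢ 1 ✓]
Since 94^54 ≡ 1, the order of 94 divides 54 < 108, so 94 is not a primitive root.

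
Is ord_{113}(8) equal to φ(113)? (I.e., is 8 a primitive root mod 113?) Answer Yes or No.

No

φ(113) = 113 − 1 = 112 = 2^4 · 7.
8 is a primitive root mod 113 iff 8^(φ(113)/q) ≢ 1 for every prime q | φ(113), i.e. q ∈ {2, 7}.
8^56 ≡ 1 (mod 113)  [q = 2: ≡ 1 ✗]
8^16 ≡ 49 (mod 113)  [q = 7: ≢ 1 ✓]
The check at q = 2 fails, so 8 generates a proper subgroup.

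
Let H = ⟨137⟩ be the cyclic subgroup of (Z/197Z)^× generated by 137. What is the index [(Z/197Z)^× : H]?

Since 137 ∈ (Z/197Z)^×, its order divides φ(197) = 197 − 1 = 196 = 2^2 · 7^2.
Divisors of 196: 1, 2, 4, 7, 14, 28, 49, 98, 196.
Check 137^d mod 197 for each divisor in increasing order:
137^1 ≡ 137
137^2 ≡ 54
137^4 ≡ 158
137^7 ≡ 83
137^14 ≡ 191
137^28 ≡ 36
137^49 ≡ 196
137^98 ≡ 1
Thus |⟨137⟩| = ord(137) = 98.
[(Z/197Z)^× : ⟨137⟩] = 196/98 = 2.

2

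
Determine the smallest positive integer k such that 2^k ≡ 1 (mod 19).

18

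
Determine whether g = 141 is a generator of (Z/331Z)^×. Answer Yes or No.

No

φ(331) = 331 − 1 = 330 = 2 · 3 · 5 · 11.
141 is a primitive root mod 331 iff 141^(φ(331)/q) ≢ 1 for every prime q | φ(331), i.e. q ∈ {2, 3, 5, 11}.
141^165 ≡ 1 (mod 331)  [q = 2: ≡ 1 ✗]
141^110 ≡ 31 (mod 331)  [q = 3: ≢ 1 ✓]
141^66 ≡ 64 (mod 331)  [q = 5: ≢ 1 ✓]
141^30 ≡ 74 (mod 331)  [q = 11: ≢ 1 ✓]
141^165 ≡ 1 shows ord(141) | 165, strictly less than φ(331); not a primitive root.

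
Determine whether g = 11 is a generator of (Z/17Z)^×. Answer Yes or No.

Yes

φ(17) = 17 − 1 = 16 = 2^4.
An element g generates (Z/17Z)^× iff g^(16/q) ≢ 1 (mod 17) for each prime q ∈ {2}.
11^8 ≡ 16 (mod 17)  [q = 2: ≢ 1 ✓]
None equal 1, so ord_17(11) = 16: 11 is a primitive root.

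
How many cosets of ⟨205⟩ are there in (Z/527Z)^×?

32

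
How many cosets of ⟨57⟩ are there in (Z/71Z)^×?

The order of 57 must divide φ(71) = 71 − 1 = 70 = 2 · 5 · 7.
Divisors of 70: 1, 2, 5, 7, 10, 14, 35, 70.
Evaluate successive powers at the divisors of 70:
57^1 ≡ 57 (mod 71)
57^2 ≡ 54 (mod 71)
57^5 ≡ 1 (mod 71) ✓
The order of 57 is 5, so the subgroup it generates has 5 elements.
[(Z/71Z)^× : ⟨57⟩] = 70/5 = 14.

14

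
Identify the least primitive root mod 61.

φ(61) = 61 − 1 = 60 = 2^2 · 3 · 5.
g is a primitive root iff g^(60/q) ≢ 1 (mod 61) for each prime q ∈ {2, 3, 5}.
g = 2: 2^30 ≡ 60; 2^20 ≡ 47; 2^12 ≡ 9 — none is 1, so 2 is a primitive root.
Hence the least primitive root of 61 is 2.

2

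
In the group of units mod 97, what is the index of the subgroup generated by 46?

3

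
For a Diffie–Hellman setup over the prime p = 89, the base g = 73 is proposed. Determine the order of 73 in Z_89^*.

By Lagrange's theorem, ord_89(73) divides φ(89) = 89 − 1 = 88 = 2^3 · 11.
Divisors of 88: 1, 2, 4, 8, 11, 22, 44, 88.
Test each divisor d:
73^1 ≡ 73 (mod 89)
73^2 ≡ 78 (mod 89)
73^4 ≡ 32 (mod 89)
73^8 ≡ 45 (mod 89)
73^11 ≡ 88 (mod 89)
73^22 ≡ 1 (mod 89) ✓
So ord_89(73) = 22.

22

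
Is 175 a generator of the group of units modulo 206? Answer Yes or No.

φ(206) = φ(2)·φ(103) = 1·102 = 102 = 2 · 3 · 17.
It suffices to check that the order of 175 is not a proper divisor of 102: compute 175^(102/q) for q ∈ {2, 3, 17}.
175^51 ≡ 1 (mod 206)  [q = 2: ≡ 1 ✗]
175^34 ≡ 1 (mod 206)  [q = 3: ≡ 1 ✗]
175^6 ≡ 61 (mod 206)  [q = 17: ≢ 1 ✓]
Since 175^51 ≡ 1, the order of 175 divides 51 < 102, so 175 is not a primitive root.

No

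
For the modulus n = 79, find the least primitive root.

3

φ(79) = 79 − 1 = 78 = 2 · 3 · 13.
g is a primitive root iff g^(78/q) ≢ 1 (mod 79) for each prime q ∈ {2, 3, 13}.
g = 2: 2^39 ≡ 1 — hits 1, so not a primitive root.
g = 3: 3^39 ≡ 78; 3^26 ≡ 23; 3^6 ≡ 18 — none is 1, so 3 is a primitive root.
The smallest primitive root modulo 79 is 3.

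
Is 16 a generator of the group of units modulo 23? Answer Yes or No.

No

φ(23) = 23 − 1 = 22 = 2 · 11.
An element g generates (Z/23Z)^× iff g^(22/q) ≢ 1 (mod 23) for each prime q ∈ {2, 11}.
16^11 ≡ 1 (mod 23)  [q = 2: ≡ 1 ✗]
16^2 ≡ 3 (mod 23)  [q = 11: ≢ 1 ✓]
The check at q = 2 fails, so 16 generates a proper subgroup.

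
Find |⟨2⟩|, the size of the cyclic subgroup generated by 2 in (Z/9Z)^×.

ord(2) | φ(9) = φ(3^2) = 3·(3−1) = 6 = 2 · 3.
Divisors of 6: 1, 2, 3, 6.
Check 2^d mod 9 for each divisor in increasing order:
2^1 ≡ 2
2^2 ≡ 4
2^3 ≡ 8
2^6 ≡ 1
Hence ord(2) = 6.

6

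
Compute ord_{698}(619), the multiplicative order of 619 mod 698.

116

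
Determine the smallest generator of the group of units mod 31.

3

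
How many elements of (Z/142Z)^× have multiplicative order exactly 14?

6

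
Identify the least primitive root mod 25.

2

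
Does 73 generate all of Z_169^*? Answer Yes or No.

No

φ(169) = φ(13^2) = 13·(13−1) = 156 = 2^2 · 3 · 13.
An element g generates (Z/169Z)^× iff g^(156/q) ≢ 1 (mod 169) for each prime q ∈ {2, 3, 13}.
73^78 ≡ 168 (mod 169)  [q = 2: ≢ 1 ✓]
73^52 ≡ 1 (mod 169)  [q = 3: ≡ 1 ✗]
73^12 ≡ 131 (mod 169)  [q = 13: ≢ 1 ✓]
73^52 ≡ 1 shows ord(73) | 52, strictly less than φ(169); not a primitive root.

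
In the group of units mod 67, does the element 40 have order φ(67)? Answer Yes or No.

No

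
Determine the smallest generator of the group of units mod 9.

2

φ(9) = φ(3^2) = 3·(3−1) = 6 = 2 · 3.
g is a primitive root iff g^(6/q) ≢ 1 (mod 9) for each prime q ∈ {2, 3}.
g = 2: 2^3 ≡ 8; 2^2 ≡ 4 — none is 1, so 2 is a primitive root.
The smallest primitive root modulo 9 is 2.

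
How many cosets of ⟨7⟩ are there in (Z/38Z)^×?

6

The order of 7 must divide φ(38) = φ(2)·φ(19) = 1·18 = 18 = 2 · 3^2.
Divisors of 18: 1, 2, 3, 6, 9, 18.
Check 7^d mod 38 for each divisor in increasing order:
7^1 ≡ 7 (mod 38)
7^2 ≡ 11 (mod 38)
7^3 ≡ 1 (mod 38) ✓
So ord_38(7) = 3, hence |⟨7⟩| = 3.
Index = |(Z/38Z)^×| / |⟨7⟩| = 18 / 3 = 6.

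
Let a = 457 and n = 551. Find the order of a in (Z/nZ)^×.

14

By Lagrange's theorem, ord_551(457) divides φ(551) = φ(19·29) = (19−1)·(29−1) = 18·28 = 504 = 2^3 · 3^2 · 7.
Divisors of 504: 1, 2, 3, 4, 6, 7, 8, 9, 12, 14, 18, 21, 24, 28, 36, 42, 56, 63, 72, 84, 126, 168, 252, 504.
Check 457^d mod 551 for each divisor in increasing order:
457^1 ≡ 457 (mod 551)
457^2 ≡ 20 (mod 551)
457^3 ≡ 324 (mod 551)
457^4 ≡ 400 (mod 551)
457^6 ≡ 286 (mod 551)
457^7 ≡ 115 (mod 551)
457^8 ≡ 210 (mod 551)
457^9 ≡ 96 (mod 551)
457^12 ≡ 248 (mod 551)
457^14 ≡ 1 (mod 551) ✓
Therefore the multiplicative order of 457 modulo 551 is 14.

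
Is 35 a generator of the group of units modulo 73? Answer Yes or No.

φ(73) = 73 − 1 = 72 = 2^3 · 3^2.
An element g generates (Z/73Z)^× iff g^(72/q) ≢ 1 (mod 73) for each prime q ∈ {2, 3}.
35^36 ≡ 1 (mod 73)  [q = 2: ≡ 1 ✗]
35^24 ≡ 8 (mod 73)  [q = 3: ≢ 1 ✓]
35^36 ≡ 1 shows ord(35) | 36, strictly less than φ(73); not a primitive root.

No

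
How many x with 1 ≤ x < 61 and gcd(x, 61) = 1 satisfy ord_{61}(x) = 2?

φ(61) = 61 − 1 = 60 = 2^2 · 3 · 5.
In a cyclic group of order 60, there are φ(d) elements of order d for each divisor d of 60, and zero for non-divisors.
2 | 60, and φ(2) = 2 − 1 = 1.

1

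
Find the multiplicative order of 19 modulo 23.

The order of 19 must divide φ(23) = 23 − 1 = 22 = 2 · 11.
Divisors of 22: 1, 2, 11, 22.
Check 19^d mod 23 for each divisor in increasing order:
19^1 ≡ 19 (mod 23)
19^2 ≡ 16 (mod 23)
19^11 ≡ 22 (mod 23)
19^22 ≡ 1 (mod 23) ✓
The smallest such exponent is 22, so the order of 19 is 22.

22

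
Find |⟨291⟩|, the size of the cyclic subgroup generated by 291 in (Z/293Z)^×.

292

ord(291) | φ(293) = 293 − 1 = 292 = 2^2 · 73.
Divisors of 292: 1, 2, 4, 73, 146, 292.
Compute 291^d (mod 293) for the divisors d until we hit 1:
291^1 ≡ 291
291^2 ≡ 4
291^4 ≡ 16
291^73 ≡ 155
291^146 ≡ 292
291^292 ≡ 1
So ord_293(291) = 292.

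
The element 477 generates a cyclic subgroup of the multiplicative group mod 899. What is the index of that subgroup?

4

ord(477) | φ(899) = φ(29·31) = (29−1)·(31−1) = 28·30 = 840 = 2^3 · 3 · 5 · 7.
Divisors of 840: 1, 2, 3, 4, 5, 6, 7, 8, 10, 12, 14, 15, 20, 21, 24, 28, 30, 35, 40, 42, 56, 60, 70, 84, 105, 120, 140, 168, 210, 280, 420, 840.
Test each divisor d:
477^1 ≡ 477 (mod 899)
477^2 ≡ 82 (mod 899)
477^3 ≡ 457 (mod 899)
477^4 ≡ 431 (mod 899)
477^5 ≡ 615 (mod 899)
477^6 ≡ 281 (mod 899)
477^7 ≡ 86 (mod 899)
477^8 ≡ 567 (mod 899)
477^10 ≡ 645 (mod 899)
477^12 ≡ 748 (mod 899)
477^14 ≡ 204 (mod 899)
477^15 ≡ 216 (mod 899)
477^20 ≡ 687 (mod 899)
477^21 ≡ 463 (mod 899)
477^24 ≡ 326 (mod 899)
477^28 ≡ 262 (mod 899)
477^30 ≡ 807 (mod 899)
477^35 ≡ 57 (mod 899)
477^40 ≡ 893 (mod 899)
477^42 ≡ 407 (mod 899)
477^56 ≡ 320 (mod 899)
477^60 ≡ 373 (mod 899)
477^70 ≡ 552 (mod 899)
477^84 ≡ 233 (mod 899)
477^105 ≡ 898 (mod 899)
477^120 ≡ 683 (mod 899)
477^140 ≡ 842 (mod 899)
477^168 ≡ 349 (mod 899)
477^210 ≡ 1 (mod 899) ✓
So ord_899(477) = 210, hence |⟨477⟩| = 210.
[(Z/899Z)^× : ⟨477⟩] = 840/210 = 4.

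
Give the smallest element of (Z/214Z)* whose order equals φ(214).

φ(214) = φ(2)·φ(107) = 1·106 = 106 = 2 · 53.
Test candidates g = 2, 3, … against the prime factors q ∈ {2, 53} of φ(214): g is a generator iff g^(106/q) ≢ 1 for every such q.
g = 2: gcd(2, 214) = 2 > 1, not a unit — skip.
g = 3: 3^53 ≡ 1 — hits 1, so not a primitive root.
g = 4: gcd(4, 214) = 2 > 1, not a unit — skip.
g = 5: 5^53 ≡ 213; 5^2 ≡ 25 — none is 1, so 5 is a primitive root.
The smallest primitive root modulo 214 is 5.

5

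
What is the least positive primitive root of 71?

7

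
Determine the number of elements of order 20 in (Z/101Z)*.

8

φ(101) = 101 − 1 = 100 = 2^2 · 5^2.
(Z/101Z)^× is cyclic (|G| = 100); a cyclic group of order m has exactly φ(d) elements of each order d | m, and none otherwise.
20 = 2^2 · 5 divides 100, and φ(20) = 8.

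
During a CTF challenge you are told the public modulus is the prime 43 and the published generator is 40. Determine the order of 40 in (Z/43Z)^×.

21

Since 40 ∈ (Z/43Z)^×, its order divides φ(43) = 43 − 1 = 42 = 2 · 3 · 7.
Divisors of 42: 1, 2, 3, 6, 7, 14, 21, 42.
Compute 40^d (mod 43) for the divisors d until we hit 1:
40^1 ≡ 40 (mod 43)
40^2 ≡ 9 (mod 43)
40^3 ≡ 16 (mod 43)
40^6 ≡ 41 (mod 43)
40^7 ≡ 6 (mod 43)
40^14 ≡ 36 (mod 43)
40^21 ≡ 1 (mod 43) ✓
The smallest such exponent is 21, so the order of 40 is 21.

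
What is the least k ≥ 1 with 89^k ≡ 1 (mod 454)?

113

By Lagrange's theorem, ord_454(89) divides φ(454) = φ(2)·φ(227) = 1·226 = 226 = 2 · 113.
Divisors of 226: 1, 2, 113, 226.
Check 89^d mod 454 for each divisor in increasing order:
89^1 ≡ 89 (mod 454)
89^2 ≡ 203 (mod 454)
89^113 ≡ 1 (mod 454) ✓
The smallest such exponent is 113, so the order of 89 is 113.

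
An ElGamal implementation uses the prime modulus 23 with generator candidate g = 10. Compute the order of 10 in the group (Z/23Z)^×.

The order of 10 must divide φ(23) = 23 − 1 = 22 = 2 · 11.
Divisors of 22: 1, 2, 11, 22.
Evaluate successive powers at the divisors of 22:
10^1 ≡ 10 (mod 23)
10^2 ≡ 8 (mod 23)
10^11 ≡ 22 (mod 23)
10^22 ≡ 1 (mod 23) ✓
Hence ord(10) = 22.

22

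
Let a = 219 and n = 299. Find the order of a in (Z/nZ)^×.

ord(219) | φ(299) = φ(13·23) = (13−1)·(23−1) = 12·22 = 264 = 2^3 · 3 · 11.
Divisors of 264: 1, 2, 3, 4, 6, 8, 11, 12, 22, 24, 33, 44, 66, 88, 132, 264.
Test each divisor d:
219^1 ≡ 219 (mod 299)
219^2 ≡ 121 (mod 299)
219^3 ≡ 187 (mod 299)
219^4 ≡ 289 (mod 299)
219^6 ≡ 285 (mod 299)
219^8 ≡ 100 (mod 299)
219^11 ≡ 162 (mod 299)
219^12 ≡ 196 (mod 299)
219^22 ≡ 231 (mod 299)
219^24 ≡ 144 (mod 299)
219^33 ≡ 47 (mod 299)
219^44 ≡ 139 (mod 299)
219^66 ≡ 116 (mod 299)
219^88 ≡ 185 (mod 299)
219^132 ≡ 1 (mod 299) ✓
Hence ord(219) = 132.

132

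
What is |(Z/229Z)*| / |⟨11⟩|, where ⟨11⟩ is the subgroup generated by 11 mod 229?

6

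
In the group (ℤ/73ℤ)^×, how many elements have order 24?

8

φ(73) = 73 − 1 = 72 = 2^3 · 3^2.
(Z/73Z)^× is cyclic (|G| = 72); a cyclic group of order m has exactly φ(d) elements of each order d | m, and none otherwise.
24 = 2^3 · 3 divides 72, and φ(24) = 8.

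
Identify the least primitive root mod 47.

φ(47) = 47 − 1 = 46 = 2 · 23.
Test candidates g = 2, 3, … against the prime factors q ∈ {2, 23} of φ(47): g is a generator iff g^(46/q) ≢ 1 for every such q.
g = 2: 2^23 ≡ 1 — hits 1, so not a primitive root.
g = 3: 3^23 ≡ 1 — hits 1, so not a primitive root.
g = 4: 4^23 ≡ 1 — hits 1, so not a primitive root.
g = 5: 5^23 ≡ 46; 5^2 ≡ 25 — none is 1, so 5 is a primitive root.
Hence the least primitive root of 47 is 5.

5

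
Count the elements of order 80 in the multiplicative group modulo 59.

0

φ(59) = 59 − 1 = 58 = 2 · 29.
(Z/59Z)^× is cyclic (|G| = 58); a cyclic group of order m has exactly φ(d) elements of each order d | m, and none otherwise.
80 does not divide 58, so no element of (Z/59Z)^× has order 80.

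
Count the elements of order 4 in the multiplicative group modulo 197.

φ(197) = 197 − 1 = 196 = 2^2 · 7^2.
In a cyclic group of order 196, there are φ(d) elements of order d for each divisor d of 196, and zero for non-divisors.
4 = 2^2 divides 196, and φ(4) = 2.

2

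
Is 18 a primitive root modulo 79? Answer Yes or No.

φ(79) = 79 − 1 = 78 = 2 · 3 · 13.
It suffices to check that the order of 18 is not a proper divisor of 78: compute 18^(78/q) for q ∈ {2, 3, 13}.
18^39 ≡ 1 (mod 79)  [q = 2: ≡ 1 ✗]
18^26 ≡ 1 (mod 79)  [q = 3: ≡ 1 ✗]
18^6 ≡ 38 (mod 79)  [q = 13: ≢ 1 ✓]
The check at q = 2 fails, so 18 generates a proper subgroup.

No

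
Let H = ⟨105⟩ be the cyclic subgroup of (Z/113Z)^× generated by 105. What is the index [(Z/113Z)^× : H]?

4

Since 105 ∈ (Z/113Z)^×, its order divides φ(113) = 113 − 1 = 112 = 2^4 · 7.
Divisors of 112: 1, 2, 4, 7, 8, 14, 16, 28, 56, 112.
Test each divisor d:
105^1 ≡ 105 (mod 113)
105^2 ≡ 64 (mod 113)
105^4 ≡ 28 (mod 113)
105^7 ≡ 15 (mod 113)
105^8 ≡ 106 (mod 113)
105^14 ≡ 112 (mod 113)
105^16 ≡ 49 (mod 113)
105^28 ≡ 1 (mod 113) ✓
So ord_113(105) = 28, hence |⟨105⟩| = 28.
Index = |(Z/113Z)^×| / |⟨105⟩| = 112 / 28 = 4.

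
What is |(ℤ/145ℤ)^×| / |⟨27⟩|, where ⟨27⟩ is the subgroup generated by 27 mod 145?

Since 27 ∈ (Z/145Z)^×, its order divides φ(145) = φ(5·29) = (5−1)·(29−1) = 4·28 = 112 = 2^4 · 7.
Divisors of 112: 1, 2, 4, 7, 8, 14, 16, 28, 56, 112.
Evaluate successive powers at the divisors of 112:
27^1 ≡ 27 (mod 145)
27^2 ≡ 4 (mod 145)
27^4 ≡ 16 (mod 145)
27^7 ≡ 133 (mod 145)
27^8 ≡ 111 (mod 145)
27^14 ≡ 144 (mod 145)
27^16 ≡ 141 (mod 145)
27^28 ≡ 1 (mod 145) ✓
Thus |⟨27⟩| = ord(27) = 28.
Index = |(Z/145Z)^×| / |⟨27⟩| = 112 / 28 = 4.

4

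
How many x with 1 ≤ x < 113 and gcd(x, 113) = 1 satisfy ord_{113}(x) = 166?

0

φ(113) = 113 − 1 = 112 = 2^4 · 7.
(Z/113Z)^× is cyclic (|G| = 112); a cyclic group of order m has exactly φ(d) elements of each order d | m, and none otherwise.
166 does not divide 112, so no element of (Z/113Z)^× has order 166.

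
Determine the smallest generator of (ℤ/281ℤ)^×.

3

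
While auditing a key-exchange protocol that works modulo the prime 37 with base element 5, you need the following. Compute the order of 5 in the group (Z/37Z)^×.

36

Since 5 ∈ (Z/37Z)^×, its order divides φ(37) = 37 − 1 = 36 = 2^2 · 3^2.
Divisors of 36: 1, 2, 3, 4, 6, 9, 12, 18, 36.
Compute 5^d (mod 37) for the divisors d until we hit 1:
5^1 ≡ 5 (mod 37)
5^2 ≡ 25 (mod 37)
5^3 ≡ 14 (mod 37)
5^4 ≡ 33 (mod 37)
5^6 ≡ 11 (mod 37)
5^9 ≡ 6 (mod 37)
5^12 ≡ 10 (mod 37)
5^18 ≡ 36 (mod 37)
5^36 ≡ 1 (mod 37) ✓
Hence ord(5) = 36.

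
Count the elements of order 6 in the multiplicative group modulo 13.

2

φ(13) = 13 − 1 = 12 = 2^2 · 3.
(Z/13Z)^× is cyclic (|G| = 12); a cyclic group of order m has exactly φ(d) elements of each order d | m, and none otherwise.
6 = 2 · 3 divides 12, and φ(6) = 2.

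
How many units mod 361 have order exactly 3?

φ(361) = φ(19^2) = 19·(19−1) = 342 = 2 · 3^2 · 19.
Since (Z/361Z)^× is cyclic of order 342, the number of elements of order d is φ(d) when d | 342 and 0 otherwise.
3 | 342, and φ(3) = 3 − 1 = 2.

2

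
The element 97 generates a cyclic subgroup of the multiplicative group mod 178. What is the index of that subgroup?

Since 97 ∈ (Z/178Z)^×, its order divides φ(178) = φ(2)·φ(89) = 1·88 = 88 = 2^3 · 11.
Divisors of 88: 1, 2, 4, 8, 11, 22, 44, 88.
Test each divisor d:
97^1 ≡ 97 (mod 178)
97^2 ≡ 153 (mod 178)
97^4 ≡ 91 (mod 178)
97^8 ≡ 93 (mod 178)
97^11 ≡ 1 (mod 178) ✓
So ord_178(97) = 11, hence |⟨97⟩| = 11.
The index is φ(178) / ord(97) = 88 / 11 = 8.

8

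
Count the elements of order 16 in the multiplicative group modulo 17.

φ(17) = 17 − 1 = 16 = 2^4.
In a cyclic group of order 16, there are φ(d) elements of order d for each divisor d of 16, and zero for non-divisors.
16 = 2^4 divides 16, and φ(16) = 8.

8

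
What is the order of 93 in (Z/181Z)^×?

By Lagrange's theorem, ord_181(93) divides φ(181) = 181 − 1 = 180 = 2^2 · 3^2 · 5.
Divisors of 180: 1, 2, 3, 4, 5, 6, 9, 10, 12, 15, 18, 20, 30, 36, 45, 60, 90, 180.
Compute 93^d (mod 181) for the divisors d until we hit 1:
93^1 ≡ 93 (mod 181)
93^2 ≡ 142 (mod 181)
93^3 ≡ 174 (mod 181)
93^4 ≡ 73 (mod 181)
93^5 ≡ 92 (mod 181)
93^6 ≡ 49 (mod 181)
93^9 ≡ 19 (mod 181)
93^10 ≡ 138 (mod 181)
93^12 ≡ 48 (mod 181)
93^15 ≡ 26 (mod 181)
93^18 ≡ 180 (mod 181)
93^20 ≡ 39 (mod 181)
93^30 ≡ 133 (mod 181)
93^36 ≡ 1 (mod 181) ✓
Hence ord(93) = 36.

36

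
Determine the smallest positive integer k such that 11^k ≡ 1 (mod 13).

12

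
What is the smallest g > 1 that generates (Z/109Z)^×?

6

φ(109) = 109 − 1 = 108 = 2^2 · 3^3.
g is a primitive root iff g^(108/q) ≢ 1 (mod 109) for each prime q ∈ {2, 3}.
g = 2: 2^54 ≡ 108; 2^36 ≡ 1 — hits 1, so not a primitive root.
g = 3: 3^54 ≡ 1 — hits 1, so not a primitive root.
g = 4: 4^54 ≡ 1 — hits 1, so not a primitive root.
g = 5: 5^54 ≡ 1 — hits 1, so not a primitive root.
g = 6: 6^54 ≡ 108; 6^36 ≡ 63 — none is 1, so 6 is a primitive root.
So 6 is the smallest generator of (Z/109Z)^×.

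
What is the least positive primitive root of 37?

2

φ(37) = 37 − 1 = 36 = 2^2 · 3^2.
Test candidates g = 2, 3, … against the prime factors q ∈ {2, 3} of φ(37): g is a generator iff g^(36/q) ≢ 1 for every such q.
g = 2: 2^18 ≡ 36; 2^12 ≡ 26 — none is 1, so 2 is a primitive root.
The smallest primitive root modulo 37 is 2.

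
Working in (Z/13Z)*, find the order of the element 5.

The order of 5 must divide φ(13) = 13 − 1 = 12 = 2^2 · 3.
Divisors of 12: 1, 2, 3, 4, 6, 12.
Compute 5^d (mod 13) for the divisors d until we hit 1:
5^1 ≡ 5 (mod 13)
5^2 ≡ 12 (mod 13)
5^3 ≡ 8 (mod 13)
5^4 ≡ 1 (mod 13) ✓
Hence ord(5) = 4.

4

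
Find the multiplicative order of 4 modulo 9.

Since 4 ∈ (Z/9Z)^×, its order divides φ(9) = φ(3^2) = 3·(3−1) = 6 = 2 · 3.
Divisors of 6: 1, 2, 3, 6.
Check 4^d mod 9 for each divisor in increasing order:
4^1 ≡ 4 (mod 9)
4^2 ≡ 7 (mod 9)
4^3 ≡ 1 (mod 9) ✓
Hence ord(4) = 3.

3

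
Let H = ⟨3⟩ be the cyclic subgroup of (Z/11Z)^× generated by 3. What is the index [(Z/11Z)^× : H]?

By Lagrange's theorem, ord_11(3) divides φ(11) = 11 − 1 = 10 = 2 · 5.
Divisors of 10: 1, 2, 5, 10.
Test each divisor d:
3^1 ≡ 3
3^2 ≡ 9
3^5 ≡ 1
Thus |⟨3⟩| = ord(3) = 5.
Index = |(Z/11Z)^×| / |⟨3⟩| = 10 / 5 = 2.

2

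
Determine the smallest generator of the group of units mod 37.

2

φ(37) = 37 − 1 = 36 = 2^2 · 3^2.
Test candidates g = 2, 3, … against the prime factors q ∈ {2, 3} of φ(37): g is a generator iff g^(36/q) ≢ 1 for every such q.
g = 2: 2^18 ≡ 36; 2^12 ≡ 26 — none is 1, so 2 is a primitive root.
So 2 is the smallest generator of (Z/37Z)^×.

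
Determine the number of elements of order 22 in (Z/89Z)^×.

10

φ(89) = 89 − 1 = 88 = 2^3 · 11.
Since (Z/89Z)^× is cyclic of order 88, the number of elements of order d is φ(d) when d | 88 and 0 otherwise.
22 = 2 · 11 divides 88, and φ(22) = 10.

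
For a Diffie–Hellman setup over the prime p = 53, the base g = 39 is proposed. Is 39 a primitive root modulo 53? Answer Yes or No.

φ(53) = 53 − 1 = 52 = 2^2 · 13.
An element g generates (Z/53Z)^× iff g^(52/q) ≢ 1 (mod 53) for each prime q ∈ {2, 13}.
39^26 ≡ 52 (mod 53)  [q = 2: ≢ 1 ✓]
39^4 ≡ 44 (mod 53)  [q = 13: ≢ 1 ✓]
None equal 1, so ord_53(39) = 52: 39 is a primitive root.

Yes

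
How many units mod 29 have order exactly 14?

6

φ(29) = 29 − 1 = 28 = 2^2 · 7.
(Z/29Z)^× is cyclic (|G| = 28); a cyclic group of order m has exactly φ(d) elements of each order d | m, and none otherwise.
14 = 2 · 7 divides 28, and φ(14) = 6.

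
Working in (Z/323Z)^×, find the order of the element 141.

48

The order of 141 must divide φ(323) = φ(17·19) = (17−1)·(19−1) = 16·18 = 288 = 2^5 · 3^2.
Divisors of 288: 1, 2, 3, 4, 6, 8, 9, 12, 16, 18, 24, 32, 36, 48, 72, 96, 144, 288.
Test each divisor d:
141^1 ≡ 141
141^2 ≡ 178
141^3 ≡ 227
141^4 ≡ 30
141^6 ≡ 172
141^8 ≡ 254
141^9 ≡ 284
141^12 ≡ 191
141^16 ≡ 239
141^18 ≡ 229
141^24 ≡ 305
141^32 ≡ 273
141^36 ≡ 115
141^48 ≡ 1
Hence ord(141) = 48.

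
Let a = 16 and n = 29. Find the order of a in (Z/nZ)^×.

7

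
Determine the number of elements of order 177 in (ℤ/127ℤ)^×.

φ(127) = 127 − 1 = 126 = 2 · 3^2 · 7.
(Z/127Z)^× is cyclic (|G| = 126); a cyclic group of order m has exactly φ(d) elements of each order d | m, and none otherwise.
Since 177 ∤ 126, the count is 0.

0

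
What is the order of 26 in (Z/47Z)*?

46

ord(26) | φ(47) = 47 − 1 = 46 = 2 · 23.
Divisors of 46: 1, 2, 23, 46.
Check 26^d mod 47 for each divisor in increasing order:
26^1 ≡ 26
26^2 ≡ 18
26^23 ≡ 46
26^46 ≡ 1
Hence ord(26) = 46.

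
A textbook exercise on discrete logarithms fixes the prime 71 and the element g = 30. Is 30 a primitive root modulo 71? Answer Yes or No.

φ(71) = 71 − 1 = 70 = 2 · 5 · 7.
Test 30^(70/q) mod 71 for each prime factor q of 70:
30^35 ≡ 1 (mod 71)  [q = 2: ≡ 1 ✗]
30^14 ≡ 1 (mod 71)  [q = 5: ≡ 1 ✗]
30^10 ≡ 20 (mod 71)  [q = 7: ≢ 1 ✓]
30^35 ≡ 1 shows ord(30) | 35, strictly less than φ(71); not a primitive root.

No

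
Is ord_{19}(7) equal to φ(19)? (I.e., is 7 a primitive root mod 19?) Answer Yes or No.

φ(19) = 19 − 1 = 18 = 2 · 3^2.
7 is a primitive root mod 19 iff 7^(φ(19)/q) ≢ 1 for every prime q | φ(19), i.e. q ∈ {2, 3}.
7^9 ≡ 1 (mod 19)  [q = 2: ≡ 1 ✗]
7^6 ≡ 1 (mod 19)  [q = 3: ≡ 1 ✗]
The check at q = 2 fails, so 7 generates a proper subgroup.

No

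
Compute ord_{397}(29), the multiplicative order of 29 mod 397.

The order of 29 must divide φ(397) = 397 − 1 = 396 = 2^2 · 3^2 · 11.
Divisors of 396: 1, 2, 3, 4, 6, 9, 11, 12, 18, 22, 33, 36, 44, 66, 99, 132, 198, 396.
Test each divisor d:
29^1 ≡ 29 (mod 397)
29^2 ≡ 47 (mod 397)
29^3 ≡ 172 (mod 397)
29^4 ≡ 224 (mod 397)
29^6 ≡ 206 (mod 397)
29^9 ≡ 99 (mod 397)
29^11 ≡ 286 (mod 397)
29^12 ≡ 354 (mod 397)
29^18 ≡ 273 (mod 397)
29^22 ≡ 14 (mod 397)
29^33 ≡ 34 (mod 397)
29^36 ≡ 290 (mod 397)
29^44 ≡ 196 (mod 397)
29^66 ≡ 362 (mod 397)
29^99 ≡ 1 (mod 397) ✓
Hence ord(29) = 99.

99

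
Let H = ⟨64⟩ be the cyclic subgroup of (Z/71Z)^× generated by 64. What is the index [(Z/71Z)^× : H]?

2

By Lagrange's theorem, ord_71(64) divides φ(71) = 71 − 1 = 70 = 2 · 5 · 7.
Divisors of 70: 1, 2, 5, 7, 10, 14, 35, 70.
Check 64^d mod 71 for each divisor in increasing order:
64^1 ≡ 64
64^2 ≡ 49
64^5 ≡ 20
64^7 ≡ 57
64^10 ≡ 45
64^14 ≡ 54
64^35 ≡ 1
So ord_71(64) = 35, hence |⟨64⟩| = 35.
[(Z/71Z)^× : ⟨64⟩] = 70/35 = 2.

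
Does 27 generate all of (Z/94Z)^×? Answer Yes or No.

No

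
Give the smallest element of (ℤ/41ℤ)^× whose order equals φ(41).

6

φ(41) = 41 − 1 = 40 = 2^3 · 5.
g is a primitive root iff g^(40/q) ≢ 1 (mod 41) for each prime q ∈ {2, 5}.
g = 2: 2^20 ≡ 1 — hits 1, so not a primitive root.
g = 3: 3^20 ≡ 40; 3^8 ≡ 1 — hits 1, so not a primitive root.
g = 4: 4^20 ≡ 1 — hits 1, so not a primitive root.
g = 5: 5^20 ≡ 1 — hits 1, so not a primitive root.
g = 6: 6^20 ≡ 40; 6^8 ≡ 10 — none is 1, so 6 is a primitive root.
The smallest primitive root modulo 41 is 6.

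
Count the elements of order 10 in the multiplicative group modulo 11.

4

φ(11) = 11 − 1 = 10 = 2 · 5.
(Z/11Z)^× is cyclic (|G| = 10); a cyclic group of order m has exactly φ(d) elements of each order d | m, and none otherwise.
10 = 2 · 5 divides 10, and φ(10) = 4.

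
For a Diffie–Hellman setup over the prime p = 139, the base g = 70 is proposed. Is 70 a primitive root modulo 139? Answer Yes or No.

Yes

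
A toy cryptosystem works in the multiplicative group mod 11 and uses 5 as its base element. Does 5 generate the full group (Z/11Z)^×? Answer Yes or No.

No

φ(11) = 11 − 1 = 10 = 2 · 5.
5 is a primitive root mod 11 iff 5^(φ(11)/q) ≢ 1 for every prime q | φ(11), i.e. q ∈ {2, 5}.
5^5 ≡ 1 (mod 11)  [q = 2: ≡ 1 ✗]
5^2 ≡ 3 (mod 11)  [q = 5: ≢ 1 ✓]
The check at q = 2 fails, so 5 generates a proper subgroup.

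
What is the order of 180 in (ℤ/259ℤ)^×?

36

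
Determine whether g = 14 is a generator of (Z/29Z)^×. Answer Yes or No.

Yes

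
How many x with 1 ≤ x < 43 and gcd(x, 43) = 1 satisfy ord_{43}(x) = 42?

12

φ(43) = 43 − 1 = 42 = 2 · 3 · 7.
In a cyclic group of order 42, there are φ(d) elements of order d for each divisor d of 42, and zero for non-divisors.
42 = 2 · 3 · 7 divides 42, and φ(42) = 12.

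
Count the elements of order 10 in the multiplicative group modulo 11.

4

φ(11) = 11 − 1 = 10 = 2 · 5.
Since (Z/11Z)^× is cyclic of order 10, the number of elements of order d is φ(d) when d | 10 and 0 otherwise.
10 = 2 · 5 divides 10, and φ(10) = 4.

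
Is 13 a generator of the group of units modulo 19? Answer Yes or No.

Yes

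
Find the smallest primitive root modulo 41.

6

φ(41) = 41 − 1 = 40 = 2^3 · 5.
Test candidates g = 2, 3, … against the prime factors q ∈ {2, 5} of φ(41): g is a generator iff g^(40/q) ≢ 1 for every such q.
g = 2: 2^20 ≡ 1 — hits 1, so not a primitive root.
g = 3: 3^20 ≡ 40; 3^8 ≡ 1 — hits 1, so not a primitive root.
g = 4: 4^20 ≡ 1 — hits 1, so not a primitive root.
g = 5: 5^20 ≡ 1 — hits 1, so not a primitive root.
g = 6: 6^20 ≡ 40; 6^8 ≡ 10 — none is 1, so 6 is a primitive root.
Hence the least primitive root of 41 is 6.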